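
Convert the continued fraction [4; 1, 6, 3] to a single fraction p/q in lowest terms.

107/22

Fold from the inside: start with 3/1.
  6 + 1/3 = 19/3
  1 + 3/19 = 22/19
  4 + 19/22 = 107/22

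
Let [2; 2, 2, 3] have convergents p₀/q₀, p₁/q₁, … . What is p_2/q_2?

12/5

Using pₖ = aₖpₖ₋₁ + pₖ₋₂, qₖ = aₖqₖ₋₁ + qₖ₋₂ (with p₋₁=1, p₋₂=0, q₋₁=0, q₋₂=1):
  k=0: a=2, p=2, q=1
  k=1: a=2, p=5, q=2
  k=2: a=2, p=12, q=5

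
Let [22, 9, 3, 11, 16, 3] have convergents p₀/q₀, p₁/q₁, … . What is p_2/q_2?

619/28

Using pₖ = aₖpₖ₋₁ + pₖ₋₂, qₖ = aₖqₖ₋₁ + qₖ₋₂ (with p₋₁=1, p₋₂=0, q₋₁=0, q₋₂=1):
  k=0: a=22, p=22, q=1
  k=1: a=9, p=199, q=9
  k=2: a=3, p=619, q=28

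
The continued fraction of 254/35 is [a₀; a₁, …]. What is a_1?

3

254 = 7·35 + 9   →  a_0 = 7
35 = 3·9 + 8   →  a_1 = 3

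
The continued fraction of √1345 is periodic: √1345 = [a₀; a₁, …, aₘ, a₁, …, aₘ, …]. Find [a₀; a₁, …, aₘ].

a₀ = ⌊√1345⌋ = 36.
With m₀=0, d₀=1 and mₖ₊₁ = dₖaₖ − mₖ, dₖ₊₁ = (n − mₖ₊₁²)/dₖ, aₖ₊₁ = ⌊(a₀+mₖ₊₁)/dₖ₊₁⌋:
  k=1: m=36, d=49, a=1
  k=2: m=13, d=24, a=2
  k=3: m=35, d=5, a=14
  k=4: m=35, d=24, a=2
  k=5: m=13, d=49, a=1
  k=6: m=36, d=1, a=72
d=1 and a=2a₀=72 at k=6, so the next step gives (m, d) = (36, 49) again — its k=1 value — and the period has length 6.

[36; 1, 2, 14, 2, 1, 72]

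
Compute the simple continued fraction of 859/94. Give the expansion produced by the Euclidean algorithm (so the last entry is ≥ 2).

[9; 7, 4, 3]

859 = 9·94 + 13
94 = 7·13 + 3
13 = 4·3 + 1
3 = 3·1 + 0  (stop)
So 859/94 = [9; 7, 4, 3].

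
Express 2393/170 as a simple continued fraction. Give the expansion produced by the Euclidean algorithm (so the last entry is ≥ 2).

2393 = 14×170 + 13
170 = 13×13 + 1
13 = 13×1 + 0  (stop)
So 2393/170 = [14; 13, 13].

[14; 13, 13]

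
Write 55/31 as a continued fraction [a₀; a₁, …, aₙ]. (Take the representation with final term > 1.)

[1; 1, 3, 2, 3]

55 = 1·31 + 24
31 = 1·24 + 7
24 = 3·7 + 3
7 = 2·3 + 1
3 = 3·1 + 0  (stop)
So 55/31 = [1; 1, 3, 2, 3].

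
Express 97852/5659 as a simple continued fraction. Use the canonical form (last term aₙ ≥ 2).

97852 = 17×5659 + 1649
5659 = 3×1649 + 712
1649 = 2×712 + 225
712 = 3×225 + 37
225 = 6×37 + 3
37 = 12×3 + 1
3 = 3×1 + 0  (stop)
So 97852/5659 = [17; 3, 2, 3, 6, 12, 3].

[17; 3, 2, 3, 6, 12, 3]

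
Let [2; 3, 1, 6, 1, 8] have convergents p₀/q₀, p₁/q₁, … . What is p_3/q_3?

61/27

Using pₖ = aₖpₖ₋₁ + pₖ₋₂, qₖ = aₖqₖ₋₁ + qₖ₋₂ (with p₋₁=1, p₋₂=0, q₋₁=0, q₋₂=1):
  k=0: a=2, p=2, q=1
  k=1: a=3, p=7, q=3
  k=2: a=1, p=9, q=4
  k=3: a=6, p=61, q=27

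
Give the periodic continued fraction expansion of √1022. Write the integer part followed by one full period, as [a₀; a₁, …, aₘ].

[31; 1, 30, 1, 62]

a₀ = ⌊√1022⌋ = 31.
With m₀=0, d₀=1 and mₖ₊₁ = dₖaₖ − mₖ, dₖ₊₁ = (n − mₖ₊₁²)/dₖ, aₖ₊₁ = ⌊(a₀+mₖ₊₁)/dₖ₊₁⌋:
  k=1: m=31, d=61, a=1
  k=2: m=30, d=2, a=30
  k=3: m=30, d=61, a=1
  k=4: m=31, d=1, a=62
d=1 and a=2a₀=62 at k=4, so the next step gives (m, d) = (31, 61) again — its k=1 value — and the period has length 4.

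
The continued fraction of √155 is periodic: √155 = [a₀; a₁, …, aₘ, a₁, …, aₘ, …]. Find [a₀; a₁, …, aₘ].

a₀ = ⌊√155⌋ = 12.
With m₀=0, d₀=1 and mₖ₊₁ = dₖaₖ − mₖ, dₖ₊₁ = (n − mₖ₊₁²)/dₖ, aₖ₊₁ = ⌊(a₀+mₖ₊₁)/dₖ₊₁⌋:
  k=1: m=12, d=11, a=2
  k=2: m=10, d=5, a=4
  k=3: m=10, d=11, a=2
  k=4: m=12, d=1, a=24
d=1 and a=2a₀=24 at k=4, so the next step gives (m, d) = (12, 11) again — its k=1 value — and the period has length 4.

[12; 2, 4, 2, 24]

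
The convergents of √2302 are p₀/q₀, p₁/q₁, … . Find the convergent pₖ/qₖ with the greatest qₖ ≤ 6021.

221040/4607

√2302 = [47; 1, 46, 1, 94, …] (period length 4).
Convergents:
  p_0/q_0 = 47/1
  p_1/q_1 = 48/1
  p_2/q_2 = 2255/47
  p_3/q_3 = 2303/48
  p_4/q_4 = 218737/4559
  p_5/q_5 = 221040/4607
  p_6/q_6 = 10386577/216481
q_5 = 4607 ≤ 6021 < 216481 = q_6, so the answer is 221040/4607.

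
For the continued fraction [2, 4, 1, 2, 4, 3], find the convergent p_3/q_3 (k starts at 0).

Using pₖ = aₖpₖ₋₁ + pₖ₋₂, qₖ = aₖqₖ₋₁ + qₖ₋₂ (with p₋₁=1, p₋₂=0, q₋₁=0, q₋₂=1):
  k=0: a=2, p=2, q=1
  k=1: a=4, p=9, q=4
  k=2: a=1, p=11, q=5
  k=3: a=2, p=31, q=14

31/14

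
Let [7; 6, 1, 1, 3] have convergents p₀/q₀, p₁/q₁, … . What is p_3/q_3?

Using pₖ = aₖpₖ₋₁ + pₖ₋₂, qₖ = aₖqₖ₋₁ + qₖ₋₂ (with p₋₁=1, p₋₂=0, q₋₁=0, q₋₂=1):
  k=0: a=7, p=7, q=1
  k=1: a=6, p=43, q=6
  k=2: a=1, p=50, q=7
  k=3: a=1, p=93, q=13

93/13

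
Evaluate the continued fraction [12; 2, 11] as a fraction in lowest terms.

287/23

Using pₖ = aₖpₖ₋₁ + pₖ₋₂ and qₖ = aₖqₖ₋₁ + qₖ₋₂:
  k=0: a=12, p=12, q=1
  k=1: a=2, p=25, q=2
  k=2: a=11, p=287, q=23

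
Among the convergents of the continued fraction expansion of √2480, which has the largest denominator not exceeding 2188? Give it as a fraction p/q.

√2480 = [49; 1, 3, 1, 98, …] (period length 4).
Convergents:
  p_0/q_0 = 49/1
  p_1/q_1 = 50/1
  p_2/q_2 = 199/4
  p_3/q_3 = 249/5
  p_4/q_4 = 24601/494
  p_5/q_5 = 24850/499
  p_6/q_6 = 99151/1991
  p_7/q_7 = 124001/2490
q_6 = 1991 ≤ 2188 < 2490 = q_7, so the answer is 99151/1991.

99151/1991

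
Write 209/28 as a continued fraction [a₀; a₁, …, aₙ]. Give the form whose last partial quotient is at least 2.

209 = 7·28 + 13
28 = 2·13 + 2
13 = 6·2 + 1
2 = 2·1 + 0  (stop)
So 209/28 = [7; 2, 6, 2].

[7; 2, 6, 2]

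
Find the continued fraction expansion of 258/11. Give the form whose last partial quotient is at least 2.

[23; 2, 5]

258 = 23*11 + 5
11 = 2*5 + 1
5 = 5*1 + 0  (stop)
So 258/11 = [23; 2, 5].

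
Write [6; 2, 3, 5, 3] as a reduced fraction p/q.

Using pₖ = aₖpₖ₋₁ + pₖ₋₂ and qₖ = aₖqₖ₋₁ + qₖ₋₂:
  k=0: a=6, p=6, q=1
  k=1: a=2, p=13, q=2
  k=2: a=3, p=45, q=7
  k=3: a=5, p=238, q=37
  k=4: a=3, p=759, q=118

759/118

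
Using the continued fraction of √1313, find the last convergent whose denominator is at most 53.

616/17

√1313 = [36; 4, 4, 72, …] (period length 3).
Convergents:
  p_0/q_0 = 36/1
  p_1/q_1 = 145/4
  p_2/q_2 = 616/17
  p_3/q_3 = 44497/1228
q_2 = 17 ≤ 53 < 1228 = q_3, so the answer is 616/17.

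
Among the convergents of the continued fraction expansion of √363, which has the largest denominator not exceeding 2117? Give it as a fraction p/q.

13775/723

√363 = [19; 19, 38, …] (period length 2).
Convergents:
  p_0/q_0 = 19/1
  p_1/q_1 = 362/19
  p_2/q_2 = 13775/723
  p_3/q_3 = 262087/13756
q_2 = 723 ≤ 2117 < 13756 = q_3, so the answer is 13775/723.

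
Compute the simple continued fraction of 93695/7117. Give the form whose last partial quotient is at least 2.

93695 = 13×7117 + 1174
7117 = 6×1174 + 73
1174 = 16×73 + 6
73 = 12×6 + 1
6 = 6×1 + 0  (stop)
So 93695/7117 = [13; 6, 16, 12, 6].

[13; 6, 16, 12, 6]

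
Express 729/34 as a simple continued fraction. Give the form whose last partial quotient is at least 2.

[21; 2, 3, 1, 3]

729 = 21×34 + 15
34 = 2×15 + 4
15 = 3×4 + 3
4 = 1×3 + 1
3 = 3×1 + 0  (stop)
So 729/34 = [21; 2, 3, 1, 3].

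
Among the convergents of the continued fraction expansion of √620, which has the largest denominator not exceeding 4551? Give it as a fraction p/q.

√620 = [24; 1, 8, 1, 48, …] (period length 4).
Convergents:
  p_0/q_0 = 24/1
  p_1/q_1 = 25/1
  p_2/q_2 = 224/9
  p_3/q_3 = 249/10
  p_4/q_4 = 12176/489
  p_5/q_5 = 12425/499
  p_6/q_6 = 111576/4481
  p_7/q_7 = 124001/4980
q_6 = 4481 ≤ 4551 < 4980 = q_7, so the answer is 111576/4481.

111576/4481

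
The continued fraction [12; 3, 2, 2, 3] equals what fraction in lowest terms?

Fold from the inside: start with 3/1.
  2 + 1/3 = 7/3
  2 + 3/7 = 17/7
  3 + 7/17 = 58/17
  12 + 17/58 = 713/58

713/58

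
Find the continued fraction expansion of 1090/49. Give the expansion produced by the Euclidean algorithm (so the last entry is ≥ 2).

1090 = 22*49 + 12
49 = 4*12 + 1
12 = 12*1 + 0  (stop)
So 1090/49 = [22; 4, 12].

[22; 4, 12]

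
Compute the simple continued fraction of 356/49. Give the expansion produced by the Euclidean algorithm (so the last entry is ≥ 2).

356 = 7*49 + 13
49 = 3*13 + 10
13 = 1*10 + 3
10 = 3*3 + 1
3 = 3*1 + 0  (stop)
So 356/49 = [7; 3, 1, 3, 3].

[7; 3, 1, 3, 3]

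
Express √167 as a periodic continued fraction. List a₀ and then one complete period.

a₀ = ⌊√167⌋ = 12.
With m₀=0, d₀=1 and mₖ₊₁ = dₖaₖ − mₖ, dₖ₊₁ = (n − mₖ₊₁²)/dₖ, aₖ₊₁ = ⌊(a₀+mₖ₊₁)/dₖ₊₁⌋:
  k=1: m=12, d=23, a=1
  k=2: m=11, d=2, a=11
  k=3: m=11, d=23, a=1
  k=4: m=12, d=1, a=24
d=1 and a=2a₀=24 at k=4, so the next step gives (m, d) = (12, 23) again — its k=1 value — and the period has length 4.

[12; 1, 11, 1, 24]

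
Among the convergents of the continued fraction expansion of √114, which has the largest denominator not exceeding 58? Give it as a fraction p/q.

331/31

√114 = [10; 1, 2, 10, 2, 1, 20, …] (period length 6).
Convergents:
  p_0/q_0 = 10/1
  p_1/q_1 = 11/1
  p_2/q_2 = 32/3
  p_3/q_3 = 331/31
  p_4/q_4 = 694/65
q_3 = 31 ≤ 58 < 65 = q_4, so the answer is 331/31.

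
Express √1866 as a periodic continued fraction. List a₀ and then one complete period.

[43; 5, 14, 5, 86]

a₀ = ⌊√1866⌋ = 43.
With m₀=0, d₀=1 and mₖ₊₁ = dₖaₖ − mₖ, dₖ₊₁ = (n − mₖ₊₁²)/dₖ, aₖ₊₁ = ⌊(a₀+mₖ₊₁)/dₖ₊₁⌋:
  k=1: m=43, d=17, a=5
  k=2: m=42, d=6, a=14
  k=3: m=42, d=17, a=5
  k=4: m=43, d=1, a=86
d=1 and a=2a₀=86 at k=4, so the next step gives (m, d) = (43, 17) again — its k=1 value — and the period has length 4.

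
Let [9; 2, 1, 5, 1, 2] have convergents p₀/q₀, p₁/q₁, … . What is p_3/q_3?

159/17

Using pₖ = aₖpₖ₋₁ + pₖ₋₂, qₖ = aₖqₖ₋₁ + qₖ₋₂ (with p₋₁=1, p₋₂=0, q₋₁=0, q₋₂=1):
  k=0: a=9, p=9, q=1
  k=1: a=2, p=19, q=2
  k=2: a=1, p=28, q=3
  k=3: a=5, p=159, q=17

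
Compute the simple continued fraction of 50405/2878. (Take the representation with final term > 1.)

[17; 1, 1, 17, 2, 19, 2]

50405 = 17*2878 + 1479
2878 = 1*1479 + 1399
1479 = 1*1399 + 80
1399 = 17*80 + 39
80 = 2*39 + 2
39 = 19*2 + 1
2 = 2*1 + 0  (stop)
So 50405/2878 = [17; 1, 1, 17, 2, 19, 2].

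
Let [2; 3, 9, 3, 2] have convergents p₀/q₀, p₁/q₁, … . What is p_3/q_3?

202/87

Using pₖ = aₖpₖ₋₁ + pₖ₋₂, qₖ = aₖqₖ₋₁ + qₖ₋₂ (with p₋₁=1, p₋₂=0, q₋₁=0, q₋₂=1):
  k=0: a=2, p=2, q=1
  k=1: a=3, p=7, q=3
  k=2: a=9, p=65, q=28
  k=3: a=3, p=202, q=87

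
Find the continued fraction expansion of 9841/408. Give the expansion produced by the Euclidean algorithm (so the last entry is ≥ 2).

9841 = 24×408 + 49
408 = 8×49 + 16
49 = 3×16 + 1
16 = 16×1 + 0  (stop)
So 9841/408 = [24; 8, 3, 16].

[24; 8, 3, 16]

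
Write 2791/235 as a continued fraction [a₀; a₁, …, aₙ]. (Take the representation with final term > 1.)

[11; 1, 7, 9, 1, 2]

2791 = 11×235 + 206
235 = 1×206 + 29
206 = 7×29 + 3
29 = 9×3 + 2
3 = 1×2 + 1
2 = 2×1 + 0  (stop)
So 2791/235 = [11; 1, 7, 9, 1, 2].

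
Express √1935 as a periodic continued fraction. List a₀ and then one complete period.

[43; 1, 86]

a₀ = ⌊√1935⌋ = 43.
With m₀=0, d₀=1 and mₖ₊₁ = dₖaₖ − mₖ, dₖ₊₁ = (n − mₖ₊₁²)/dₖ, aₖ₊₁ = ⌊(a₀+mₖ₊₁)/dₖ₊₁⌋:
  k=1: m=43, d=86, a=1
  k=2: m=43, d=1, a=86
d=1 and a=2a₀=86 at k=2, so the next step gives (m, d) = (43, 86) again — its k=1 value — and the period has length 2.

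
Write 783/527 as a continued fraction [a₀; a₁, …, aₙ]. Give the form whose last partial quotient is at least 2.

783 = 1×527 + 256
527 = 2×256 + 15
256 = 17×15 + 1
15 = 15×1 + 0  (stop)
So 783/527 = [1; 2, 17, 15].

[1; 2, 17, 15]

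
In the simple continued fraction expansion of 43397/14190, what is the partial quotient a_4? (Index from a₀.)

43397 = 3·14190 + 827   →  a_0 = 3
14190 = 17·827 + 131   →  a_1 = 17
827 = 6·131 + 41   →  a_2 = 6
131 = 3·41 + 8   →  a_3 = 3
41 = 5·8 + 1   →  a_4 = 5

5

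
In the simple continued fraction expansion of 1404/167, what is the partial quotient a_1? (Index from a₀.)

1404 = 8·167 + 68   →  a_0 = 8
167 = 2·68 + 31   →  a_1 = 2

2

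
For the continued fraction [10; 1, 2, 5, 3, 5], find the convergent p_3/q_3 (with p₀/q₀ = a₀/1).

Using pₖ = aₖpₖ₋₁ + pₖ₋₂, qₖ = aₖqₖ₋₁ + qₖ₋₂ (with p₋₁=1, p₋₂=0, q₋₁=0, q₋₂=1):
  k=0: a=10, p=10, q=1
  k=1: a=1, p=11, q=1
  k=2: a=2, p=32, q=3
  k=3: a=5, p=171, q=16

171/16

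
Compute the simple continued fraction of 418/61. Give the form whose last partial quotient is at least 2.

[6; 1, 5, 1, 3, 2]

418 = 6×61 + 52
61 = 1×52 + 9
52 = 5×9 + 7
9 = 1×7 + 2
7 = 3×2 + 1
2 = 2×1 + 0  (stop)
So 418/61 = [6; 1, 5, 1, 3, 2].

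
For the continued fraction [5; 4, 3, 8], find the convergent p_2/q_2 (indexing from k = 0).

68/13

Using pₖ = aₖpₖ₋₁ + pₖ₋₂, qₖ = aₖqₖ₋₁ + qₖ₋₂ (with p₋₁=1, p₋₂=0, q₋₁=0, q₋₂=1):
  k=0: a=5, p=5, q=1
  k=1: a=4, p=21, q=4
  k=2: a=3, p=68, q=13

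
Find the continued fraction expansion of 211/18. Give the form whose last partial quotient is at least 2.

211 = 11·18 + 13
18 = 1·13 + 5
13 = 2·5 + 3
5 = 1·3 + 2
3 = 1·2 + 1
2 = 2·1 + 0  (stop)
So 211/18 = [11; 1, 2, 1, 1, 2].

[11; 1, 2, 1, 1, 2]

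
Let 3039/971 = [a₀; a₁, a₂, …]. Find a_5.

3039 = 3·971 + 126   →  a_0 = 3
971 = 7·126 + 89   →  a_1 = 7
126 = 1·89 + 37   →  a_2 = 1
89 = 2·37 + 15   →  a_3 = 2
37 = 2·15 + 7   →  a_4 = 2
15 = 2·7 + 1   →  a_5 = 2

2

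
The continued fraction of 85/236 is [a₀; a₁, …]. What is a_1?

2

85 = 0·236 + 85   →  a_0 = 0
236 = 2·85 + 66   →  a_1 = 2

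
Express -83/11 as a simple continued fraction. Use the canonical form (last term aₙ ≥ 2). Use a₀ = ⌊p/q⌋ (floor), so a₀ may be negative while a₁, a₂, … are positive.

-83 = -8*11 + 5
11 = 2*5 + 1
5 = 5*1 + 0  (stop)
So -83/11 = [-8; 2, 5].

[-8; 2, 5]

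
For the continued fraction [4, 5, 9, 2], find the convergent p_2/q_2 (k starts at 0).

193/46

Using pₖ = aₖpₖ₋₁ + pₖ₋₂, qₖ = aₖqₖ₋₁ + qₖ₋₂ (with p₋₁=1, p₋₂=0, q₋₁=0, q₋₂=1):
  k=0: a=4, p=4, q=1
  k=1: a=5, p=21, q=5
  k=2: a=9, p=193, q=46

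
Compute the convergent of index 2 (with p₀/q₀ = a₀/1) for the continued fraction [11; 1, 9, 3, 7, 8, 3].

Using pₖ = aₖpₖ₋₁ + pₖ₋₂, qₖ = aₖqₖ₋₁ + qₖ₋₂ (with p₋₁=1, p₋₂=0, q₋₁=0, q₋₂=1):
  k=0: a=11, p=11, q=1
  k=1: a=1, p=12, q=1
  k=2: a=9, p=119, q=10

119/10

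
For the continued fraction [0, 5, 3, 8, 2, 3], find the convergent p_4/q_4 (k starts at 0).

53/282

Using pₖ = aₖpₖ₋₁ + pₖ₋₂, qₖ = aₖqₖ₋₁ + qₖ₋₂ (with p₋₁=1, p₋₂=0, q₋₁=0, q₋₂=1):
  k=0: a=0, p=0, q=1
  k=1: a=5, p=1, q=5
  k=2: a=3, p=3, q=16
  k=3: a=8, p=25, q=133
  k=4: a=2, p=53, q=282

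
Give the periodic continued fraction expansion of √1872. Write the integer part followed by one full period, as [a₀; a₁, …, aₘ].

[43; 3, 1, 3, 86]

a₀ = ⌊√1872⌋ = 43.
With m₀=0, d₀=1 and mₖ₊₁ = dₖaₖ − mₖ, dₖ₊₁ = (n − mₖ₊₁²)/dₖ, aₖ₊₁ = ⌊(a₀+mₖ₊₁)/dₖ₊₁⌋:
  k=1: m=43, d=23, a=3
  k=2: m=26, d=52, a=1
  k=3: m=26, d=23, a=3
  k=4: m=43, d=1, a=86
d=1 and a=2a₀=86 at k=4, so the next step gives (m, d) = (43, 23) again — its k=1 value — and the period has length 4.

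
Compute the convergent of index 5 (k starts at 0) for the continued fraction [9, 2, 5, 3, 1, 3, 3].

Using pₖ = aₖpₖ₋₁ + pₖ₋₂, qₖ = aₖqₖ₋₁ + qₖ₋₂ (with p₋₁=1, p₋₂=0, q₋₁=0, q₋₂=1):
  k=0: a=9, p=9, q=1
  k=1: a=2, p=19, q=2
  k=2: a=5, p=104, q=11
  k=3: a=3, p=331, q=35
  k=4: a=1, p=435, q=46
  k=5: a=3, p=1636, q=173

1636/173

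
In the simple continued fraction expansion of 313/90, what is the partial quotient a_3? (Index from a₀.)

313 = 3·90 + 43   →  a_0 = 3
90 = 2·43 + 4   →  a_1 = 2
43 = 10·4 + 3   →  a_2 = 10
4 = 1·3 + 1   →  a_3 = 1

1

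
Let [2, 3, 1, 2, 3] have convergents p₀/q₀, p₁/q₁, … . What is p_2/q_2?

9/4

Using pₖ = aₖpₖ₋₁ + pₖ₋₂, qₖ = aₖqₖ₋₁ + qₖ₋₂ (with p₋₁=1, p₋₂=0, q₋₁=0, q₋₂=1):
  k=0: a=2, p=2, q=1
  k=1: a=3, p=7, q=3
  k=2: a=1, p=9, q=4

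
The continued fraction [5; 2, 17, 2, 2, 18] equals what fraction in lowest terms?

Fold from the inside: start with 18/1.
  2 + 1/18 = 37/18
  2 + 18/37 = 92/37
  17 + 37/92 = 1601/92
  2 + 92/1601 = 3294/1601
  5 + 1601/3294 = 18071/3294

18071/3294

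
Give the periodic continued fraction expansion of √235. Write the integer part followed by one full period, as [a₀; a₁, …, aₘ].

[15; 3, 30]

a₀ = ⌊√235⌋ = 15.
With m₀=0, d₀=1 and mₖ₊₁ = dₖaₖ − mₖ, dₖ₊₁ = (n − mₖ₊₁²)/dₖ, aₖ₊₁ = ⌊(a₀+mₖ₊₁)/dₖ₊₁⌋:
  k=1: m=15, d=10, a=3
  k=2: m=15, d=1, a=30
d=1 and a=2a₀=30 at k=2, so the next step gives (m, d) = (15, 10) again — its k=1 value — and the period has length 2.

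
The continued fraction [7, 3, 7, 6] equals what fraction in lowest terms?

Fold from the inside: start with 6/1.
  7 + 1/6 = 43/6
  3 + 6/43 = 135/43
  7 + 43/135 = 988/135

988/135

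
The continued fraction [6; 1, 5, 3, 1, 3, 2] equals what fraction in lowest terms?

Fold from the inside: start with 2/1.
  3 + 1/2 = 7/2
  1 + 2/7 = 9/7
  3 + 7/9 = 34/9
  5 + 9/34 = 179/34
  1 + 34/179 = 213/179
  6 + 179/213 = 1457/213

1457/213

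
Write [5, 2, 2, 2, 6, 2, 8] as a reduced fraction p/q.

Using pₖ = aₖpₖ₋₁ + pₖ₋₂ and qₖ = aₖqₖ₋₁ + qₖ₋₂:
  k=0: a=5, p=5, q=1
  k=1: a=2, p=11, q=2
  k=2: a=2, p=27, q=5
  k=3: a=2, p=65, q=12
  k=4: a=6, p=417, q=77
  k=5: a=2, p=899, q=166
  k=6: a=8, p=7609, q=1405

7609/1405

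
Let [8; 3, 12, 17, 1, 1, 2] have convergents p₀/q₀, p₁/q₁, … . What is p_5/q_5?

10830/1301

Using pₖ = aₖpₖ₋₁ + pₖ₋₂, qₖ = aₖqₖ₋₁ + qₖ₋₂ (with p₋₁=1, p₋₂=0, q₋₁=0, q₋₂=1):
  k=0: a=8, p=8, q=1
  k=1: a=3, p=25, q=3
  k=2: a=12, p=308, q=37
  k=3: a=17, p=5261, q=632
  k=4: a=1, p=5569, q=669
  k=5: a=1, p=10830, q=1301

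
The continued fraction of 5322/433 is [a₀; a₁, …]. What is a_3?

3

5322 = 12·433 + 126   →  a_0 = 12
433 = 3·126 + 55   →  a_1 = 3
126 = 2·55 + 16   →  a_2 = 2
55 = 3·16 + 7   →  a_3 = 3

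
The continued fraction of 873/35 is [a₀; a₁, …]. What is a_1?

1

873 = 24·35 + 33   →  a_0 = 24
35 = 1·33 + 2   →  a_1 = 1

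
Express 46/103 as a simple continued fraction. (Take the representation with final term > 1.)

46 = 0*103 + 46
103 = 2*46 + 11
46 = 4*11 + 2
11 = 5*2 + 1
2 = 2*1 + 0  (stop)
So 46/103 = [0; 2, 4, 5, 2].

[0; 2, 4, 5, 2]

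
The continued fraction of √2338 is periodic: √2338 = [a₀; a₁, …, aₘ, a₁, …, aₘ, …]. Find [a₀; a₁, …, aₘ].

a₀ = ⌊√2338⌋ = 48.
With m₀=0, d₀=1 and mₖ₊₁ = dₖaₖ − mₖ, dₖ₊₁ = (n − mₖ₊₁²)/dₖ, aₖ₊₁ = ⌊(a₀+mₖ₊₁)/dₖ₊₁⌋:
  k=1: m=48, d=34, a=2
  k=2: m=20, d=57, a=1
  k=3: m=37, d=17, a=5
  k=4: m=48, d=2, a=48
  k=5: m=48, d=17, a=5
  k=6: m=37, d=57, a=1
  k=7: m=20, d=34, a=2
  k=8: m=48, d=1, a=96
d=1 and a=2a₀=96 at k=8, so the next step gives (m, d) = (48, 34) again — its k=1 value — and the period has length 8.

[48; 2, 1, 5, 48, 5, 1, 2, 96]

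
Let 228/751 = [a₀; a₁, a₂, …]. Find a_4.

2

228 = 0·751 + 228   →  a_0 = 0
751 = 3·228 + 67   →  a_1 = 3
228 = 3·67 + 27   →  a_2 = 3
67 = 2·27 + 13   →  a_3 = 2
27 = 2·13 + 1   →  a_4 = 2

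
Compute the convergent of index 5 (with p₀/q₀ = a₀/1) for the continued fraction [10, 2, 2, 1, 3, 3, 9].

886/85

Using pₖ = aₖpₖ₋₁ + pₖ₋₂, qₖ = aₖqₖ₋₁ + qₖ₋₂ (with p₋₁=1, p₋₂=0, q₋₁=0, q₋₂=1):
  k=0: a=10, p=10, q=1
  k=1: a=2, p=21, q=2
  k=2: a=2, p=52, q=5
  k=3: a=1, p=73, q=7
  k=4: a=3, p=271, q=26
  k=5: a=3, p=886, q=85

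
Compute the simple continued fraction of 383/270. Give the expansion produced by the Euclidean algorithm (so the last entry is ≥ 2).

[1; 2, 2, 1, 1, 3, 6]

383 = 1·270 + 113
270 = 2·113 + 44
113 = 2·44 + 25
44 = 1·25 + 19
25 = 1·19 + 6
19 = 3·6 + 1
6 = 6·1 + 0  (stop)
So 383/270 = [1; 2, 2, 1, 1, 3, 6].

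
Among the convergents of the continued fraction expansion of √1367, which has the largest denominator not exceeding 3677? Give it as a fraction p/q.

√1367 = [36; 1, 35, 1, 72, …] (period length 4).
Convergents:
  p_0/q_0 = 36/1
  p_1/q_1 = 37/1
  p_2/q_2 = 1331/36
  p_3/q_3 = 1368/37
  p_4/q_4 = 99827/2700
  p_5/q_5 = 101195/2737
  p_6/q_6 = 3641652/98495
q_5 = 2737 ≤ 3677 < 98495 = q_6, so the answer is 101195/2737.

101195/2737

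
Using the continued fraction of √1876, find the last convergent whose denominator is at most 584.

√1876 = [43; 3, 5, 12, 5, 3, 86, …] (period length 6).
Convergents:
  p_0/q_0 = 43/1
  p_1/q_1 = 130/3
  p_2/q_2 = 693/16
  p_3/q_3 = 8446/195
  p_4/q_4 = 42923/991
q_3 = 195 ≤ 584 < 991 = q_4, so the answer is 8446/195.

8446/195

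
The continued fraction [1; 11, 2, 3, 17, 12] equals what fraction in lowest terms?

18135/16676

Fold from the inside: start with 12/1.
  17 + 1/12 = 205/12
  3 + 12/205 = 627/205
  2 + 205/627 = 1459/627
  11 + 627/1459 = 16676/1459
  1 + 1459/16676 = 18135/16676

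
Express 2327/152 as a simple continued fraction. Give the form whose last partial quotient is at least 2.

[15; 3, 4, 3, 1, 2]

2327 = 15×152 + 47
152 = 3×47 + 11
47 = 4×11 + 3
11 = 3×3 + 2
3 = 1×2 + 1
2 = 2×1 + 0  (stop)
So 2327/152 = [15; 3, 4, 3, 1, 2].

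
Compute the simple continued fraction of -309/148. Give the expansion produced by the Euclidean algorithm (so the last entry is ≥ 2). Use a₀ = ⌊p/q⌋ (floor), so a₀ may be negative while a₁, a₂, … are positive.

-309 = -3·148 + 135
148 = 1·135 + 13
135 = 10·13 + 5
13 = 2·5 + 3
5 = 1·3 + 2
3 = 1·2 + 1
2 = 2·1 + 0  (stop)
So -309/148 = [-3; 1, 10, 2, 1, 1, 2].

[-3; 1, 10, 2, 1, 1, 2]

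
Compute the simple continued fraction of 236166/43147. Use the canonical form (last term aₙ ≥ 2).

[5; 2, 8, 1, 16, 19, 7]

236166 = 5×43147 + 20431
43147 = 2×20431 + 2285
20431 = 8×2285 + 2151
2285 = 1×2151 + 134
2151 = 16×134 + 7
134 = 19×7 + 1
7 = 7×1 + 0  (stop)
So 236166/43147 = [5; 2, 8, 1, 16, 19, 7].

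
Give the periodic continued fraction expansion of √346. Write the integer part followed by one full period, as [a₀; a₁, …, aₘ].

[18; 1, 1, 1, 1, 36]

a₀ = ⌊√346⌋ = 18.
With m₀=0, d₀=1 and mₖ₊₁ = dₖaₖ − mₖ, dₖ₊₁ = (n − mₖ₊₁²)/dₖ, aₖ₊₁ = ⌊(a₀+mₖ₊₁)/dₖ₊₁⌋:
  k=1: m=18, d=22, a=1
  k=2: m=4, d=15, a=1
  k=3: m=11, d=15, a=1
  k=4: m=4, d=22, a=1
  k=5: m=18, d=1, a=36
d=1 and a=2a₀=36 at k=5, so the next step gives (m, d) = (18, 22) again — its k=1 value — and the period has length 5.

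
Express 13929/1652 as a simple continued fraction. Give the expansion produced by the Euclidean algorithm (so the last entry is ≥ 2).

13929 = 8*1652 + 713
1652 = 2*713 + 226
713 = 3*226 + 35
226 = 6*35 + 16
35 = 2*16 + 3
16 = 5*3 + 1
3 = 3*1 + 0  (stop)
So 13929/1652 = [8; 2, 3, 6, 2, 5, 3].

[8; 2, 3, 6, 2, 5, 3]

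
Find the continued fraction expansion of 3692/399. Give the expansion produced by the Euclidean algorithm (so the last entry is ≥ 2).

3692 = 9*399 + 101
399 = 3*101 + 96
101 = 1*96 + 5
96 = 19*5 + 1
5 = 5*1 + 0  (stop)
So 3692/399 = [9; 3, 1, 19, 5].

[9; 3, 1, 19, 5]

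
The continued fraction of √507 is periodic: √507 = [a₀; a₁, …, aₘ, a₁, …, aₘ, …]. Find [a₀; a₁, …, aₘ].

[22; 1, 1, 14, 1, 1, 44]

a₀ = ⌊√507⌋ = 22.
With m₀=0, d₀=1 and mₖ₊₁ = dₖaₖ − mₖ, dₖ₊₁ = (n − mₖ₊₁²)/dₖ, aₖ₊₁ = ⌊(a₀+mₖ₊₁)/dₖ₊₁⌋:
  k=1: m=22, d=23, a=1
  k=2: m=1, d=22, a=1
  k=3: m=21, d=3, a=14
  k=4: m=21, d=22, a=1
  k=5: m=1, d=23, a=1
  k=6: m=22, d=1, a=44
d=1 and a=2a₀=44 at k=6, so the next step gives (m, d) = (22, 23) again — its k=1 value — and the period has length 6.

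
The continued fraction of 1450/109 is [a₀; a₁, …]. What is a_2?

1450 = 13·109 + 33   →  a_0 = 13
109 = 3·33 + 10   →  a_1 = 3
33 = 3·10 + 3   →  a_2 = 3

3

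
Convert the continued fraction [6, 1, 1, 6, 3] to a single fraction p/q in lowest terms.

Using pₖ = aₖpₖ₋₁ + pₖ₋₂ and qₖ = aₖqₖ₋₁ + qₖ₋₂:
  k=0: a=6, p=6, q=1
  k=1: a=1, p=7, q=1
  k=2: a=1, p=13, q=2
  k=3: a=6, p=85, q=13
  k=4: a=3, p=268, q=41

268/41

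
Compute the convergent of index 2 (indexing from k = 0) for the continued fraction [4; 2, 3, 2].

Using pₖ = aₖpₖ₋₁ + pₖ₋₂, qₖ = aₖqₖ₋₁ + qₖ₋₂ (with p₋₁=1, p₋₂=0, q₋₁=0, q₋₂=1):
  k=0: a=4, p=4, q=1
  k=1: a=2, p=9, q=2
  k=2: a=3, p=31, q=7

31/7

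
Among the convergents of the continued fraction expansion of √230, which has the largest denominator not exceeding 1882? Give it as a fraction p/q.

√230 = [15; 6, 30, …] (period length 2).
Convergents:
  p_0/q_0 = 15/1
  p_1/q_1 = 91/6
  p_2/q_2 = 2745/181
  p_3/q_3 = 16561/1092
  p_4/q_4 = 499575/32941
q_3 = 1092 ≤ 1882 < 32941 = q_4, so the answer is 16561/1092.

16561/1092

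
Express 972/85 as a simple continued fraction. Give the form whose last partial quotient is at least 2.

972 = 11·85 + 37
85 = 2·37 + 11
37 = 3·11 + 4
11 = 2·4 + 3
4 = 1·3 + 1
3 = 3·1 + 0  (stop)
So 972/85 = [11; 2, 3, 2, 1, 3].

[11; 2, 3, 2, 1, 3]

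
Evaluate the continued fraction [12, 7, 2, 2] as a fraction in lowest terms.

449/37

Fold from the inside: start with 2/1.
  2 + 1/2 = 5/2
  7 + 2/5 = 37/5
  12 + 5/37 = 449/37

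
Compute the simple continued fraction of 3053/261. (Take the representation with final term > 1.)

[11; 1, 2, 3, 3, 2, 3]

3053 = 11·261 + 182
261 = 1·182 + 79
182 = 2·79 + 24
79 = 3·24 + 7
24 = 3·7 + 3
7 = 2·3 + 1
3 = 3·1 + 0  (stop)
So 3053/261 = [11; 1, 2, 3, 3, 2, 3].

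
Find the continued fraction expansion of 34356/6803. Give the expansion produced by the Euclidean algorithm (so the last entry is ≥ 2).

[5; 19, 1, 19, 17]

34356 = 5·6803 + 341
6803 = 19·341 + 324
341 = 1·324 + 17
324 = 19·17 + 1
17 = 17·1 + 0  (stop)
So 34356/6803 = [5; 19, 1, 19, 17].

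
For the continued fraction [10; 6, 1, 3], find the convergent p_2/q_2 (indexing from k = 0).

71/7

Using pₖ = aₖpₖ₋₁ + pₖ₋₂, qₖ = aₖqₖ₋₁ + qₖ₋₂ (with p₋₁=1, p₋₂=0, q₋₁=0, q₋₂=1):
  k=0: a=10, p=10, q=1
  k=1: a=6, p=61, q=6
  k=2: a=1, p=71, q=7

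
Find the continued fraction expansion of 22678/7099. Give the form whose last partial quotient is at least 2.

[3; 5, 7, 8, 2, 3, 3]

22678 = 3·7099 + 1381
7099 = 5·1381 + 194
1381 = 7·194 + 23
194 = 8·23 + 10
23 = 2·10 + 3
10 = 3·3 + 1
3 = 3·1 + 0  (stop)
So 22678/7099 = [3; 5, 7, 8, 2, 3, 3].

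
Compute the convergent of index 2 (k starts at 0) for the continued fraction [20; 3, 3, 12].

Using pₖ = aₖpₖ₋₁ + pₖ₋₂, qₖ = aₖqₖ₋₁ + qₖ₋₂ (with p₋₁=1, p₋₂=0, q₋₁=0, q₋₂=1):
  k=0: a=20, p=20, q=1
  k=1: a=3, p=61, q=3
  k=2: a=3, p=203, q=10

203/10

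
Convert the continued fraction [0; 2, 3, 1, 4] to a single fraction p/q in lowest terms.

19/43

Using pₖ = aₖpₖ₋₁ + pₖ₋₂ and qₖ = aₖqₖ₋₁ + qₖ₋₂:
  k=0: a=0, p=0, q=1
  k=1: a=2, p=1, q=2
  k=2: a=3, p=3, q=7
  k=3: a=1, p=4, q=9
  k=4: a=4, p=19, q=43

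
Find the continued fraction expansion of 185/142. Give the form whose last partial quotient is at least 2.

185 = 1·142 + 43
142 = 3·43 + 13
43 = 3·13 + 4
13 = 3·4 + 1
4 = 4·1 + 0  (stop)
So 185/142 = [1; 3, 3, 3, 4].

[1; 3, 3, 3, 4]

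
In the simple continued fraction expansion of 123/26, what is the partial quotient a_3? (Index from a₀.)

123 = 4·26 + 19   →  a_0 = 4
26 = 1·19 + 7   →  a_1 = 1
19 = 2·7 + 5   →  a_2 = 2
7 = 1·5 + 2   →  a_3 = 1

1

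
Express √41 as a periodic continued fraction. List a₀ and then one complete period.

a₀ = ⌊√41⌋ = 6.

[6; 2, 2, 12]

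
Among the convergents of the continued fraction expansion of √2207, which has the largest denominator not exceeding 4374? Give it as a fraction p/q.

205297/4370

√2207 = [46; 1, 45, 1, 92, …] (period length 4).
Convergents:
  p_0/q_0 = 46/1
  p_1/q_1 = 47/1
  p_2/q_2 = 2161/46
  p_3/q_3 = 2208/47
  p_4/q_4 = 205297/4370
  p_5/q_5 = 207505/4417
q_4 = 4370 ≤ 4374 < 4417 = q_5, so the answer is 205297/4370.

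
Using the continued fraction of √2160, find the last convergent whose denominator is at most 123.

4787/103

√2160 = [46; 2, 9, 1, 4, 1, 9, 2, 92, …] (period length 8).
Convergents:
  p_0/q_0 = 46/1
  p_1/q_1 = 93/2
  p_2/q_2 = 883/19
  p_3/q_3 = 976/21
  p_4/q_4 = 4787/103
  p_5/q_5 = 5763/124
q_4 = 103 ≤ 123 < 124 = q_5, so the answer is 4787/103.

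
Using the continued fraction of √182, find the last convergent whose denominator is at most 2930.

√182 = [13; 2, 26, …] (period length 2).
Convergents:
  p_0/q_0 = 13/1
  p_1/q_1 = 27/2
  p_2/q_2 = 715/53
  p_3/q_3 = 1457/108
  p_4/q_4 = 38597/2861
  p_5/q_5 = 78651/5830
q_4 = 2861 ≤ 2930 < 5830 = q_5, so the answer is 38597/2861.

38597/2861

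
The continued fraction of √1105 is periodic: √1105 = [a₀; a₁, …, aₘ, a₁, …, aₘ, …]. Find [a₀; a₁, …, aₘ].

[33; 4, 7, 7, 4, 66]

a₀ = ⌊√1105⌋ = 33.
With m₀=0, d₀=1 and mₖ₊₁ = dₖaₖ − mₖ, dₖ₊₁ = (n − mₖ₊₁²)/dₖ, aₖ₊₁ = ⌊(a₀+mₖ₊₁)/dₖ₊₁⌋:
  k=1: m=33, d=16, a=4
  k=2: m=31, d=9, a=7
  k=3: m=32, d=9, a=7
  k=4: m=31, d=16, a=4
  k=5: m=33, d=1, a=66
d=1 and a=2a₀=66 at k=5, so the next step gives (m, d) = (33, 16) again — its k=1 value — and the period has length 5.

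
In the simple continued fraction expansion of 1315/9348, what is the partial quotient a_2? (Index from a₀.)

1315 = 0·9348 + 1315   →  a_0 = 0
9348 = 7·1315 + 143   →  a_1 = 7
1315 = 9·143 + 28   →  a_2 = 9

9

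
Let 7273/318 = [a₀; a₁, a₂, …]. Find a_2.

7273 = 22·318 + 277   →  a_0 = 22
318 = 1·277 + 41   →  a_1 = 1
277 = 6·41 + 31   →  a_2 = 6

6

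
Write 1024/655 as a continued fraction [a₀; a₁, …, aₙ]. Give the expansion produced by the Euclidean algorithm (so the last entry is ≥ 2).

[1; 1, 1, 3, 2, 4, 9]

1024 = 1*655 + 369
655 = 1*369 + 286
369 = 1*286 + 83
286 = 3*83 + 37
83 = 2*37 + 9
37 = 4*9 + 1
9 = 9*1 + 0  (stop)
So 1024/655 = [1; 1, 1, 3, 2, 4, 9].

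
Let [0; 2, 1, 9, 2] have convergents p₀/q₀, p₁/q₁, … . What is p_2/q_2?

1/3

Using pₖ = aₖpₖ₋₁ + pₖ₋₂, qₖ = aₖqₖ₋₁ + qₖ₋₂ (with p₋₁=1, p₋₂=0, q₋₁=0, q₋₂=1):
  k=0: a=0, p=0, q=1
  k=1: a=2, p=1, q=2
  k=2: a=1, p=1, q=3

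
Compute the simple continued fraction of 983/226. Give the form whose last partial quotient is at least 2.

983 = 4·226 + 79
226 = 2·79 + 68
79 = 1·68 + 11
68 = 6·11 + 2
11 = 5·2 + 1
2 = 2·1 + 0  (stop)
So 983/226 = [4; 2, 1, 6, 5, 2].

[4; 2, 1, 6, 5, 2]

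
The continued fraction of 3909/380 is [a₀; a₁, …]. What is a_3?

3909 = 10·380 + 109   →  a_0 = 10
380 = 3·109 + 53   →  a_1 = 3
109 = 2·53 + 3   →  a_2 = 2
53 = 17·3 + 2   →  a_3 = 17

17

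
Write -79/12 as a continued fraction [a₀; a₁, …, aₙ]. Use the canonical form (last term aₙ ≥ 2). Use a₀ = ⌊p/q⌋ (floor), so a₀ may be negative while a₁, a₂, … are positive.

[-7; 2, 2, 2]

-79 = -7*12 + 5
12 = 2*5 + 2
5 = 2*2 + 1
2 = 2*1 + 0  (stop)
So -79/12 = [-7; 2, 2, 2].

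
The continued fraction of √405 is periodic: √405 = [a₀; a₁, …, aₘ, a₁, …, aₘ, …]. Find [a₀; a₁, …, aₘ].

[20; 8, 40]

a₀ = ⌊√405⌋ = 20.
With m₀=0, d₀=1 and mₖ₊₁ = dₖaₖ − mₖ, dₖ₊₁ = (n − mₖ₊₁²)/dₖ, aₖ₊₁ = ⌊(a₀+mₖ₊₁)/dₖ₊₁⌋:
  k=1: m=20, d=5, a=8
  k=2: m=20, d=1, a=40
d=1 and a=2a₀=40 at k=2, so the next step gives (m, d) = (20, 5) again — its k=1 value — and the period has length 2.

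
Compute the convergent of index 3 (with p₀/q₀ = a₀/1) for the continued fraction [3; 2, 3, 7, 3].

Using pₖ = aₖpₖ₋₁ + pₖ₋₂, qₖ = aₖqₖ₋₁ + qₖ₋₂ (with p₋₁=1, p₋₂=0, q₋₁=0, q₋₂=1):
  k=0: a=3, p=3, q=1
  k=1: a=2, p=7, q=2
  k=2: a=3, p=24, q=7
  k=3: a=7, p=175, q=51

175/51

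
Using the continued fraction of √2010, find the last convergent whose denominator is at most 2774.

120556/2689

√2010 = [44; 1, 4, 1, 88, …] (period length 4).
Convergents:
  p_0/q_0 = 44/1
  p_1/q_1 = 45/1
  p_2/q_2 = 224/5
  p_3/q_3 = 269/6
  p_4/q_4 = 23896/533
  p_5/q_5 = 24165/539
  p_6/q_6 = 120556/2689
  p_7/q_7 = 144721/3228
q_6 = 2689 ≤ 2774 < 3228 = q_7, so the answer is 120556/2689.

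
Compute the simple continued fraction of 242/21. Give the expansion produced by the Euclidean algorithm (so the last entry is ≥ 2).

242 = 11·21 + 11
21 = 1·11 + 10
11 = 1·10 + 1
10 = 10·1 + 0  (stop)
So 242/21 = [11; 1, 1, 10].

[11; 1, 1, 10]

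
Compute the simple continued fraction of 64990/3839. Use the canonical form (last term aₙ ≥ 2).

[16; 1, 13, 16, 17]

64990 = 16×3839 + 3566
3839 = 1×3566 + 273
3566 = 13×273 + 17
273 = 16×17 + 1
17 = 17×1 + 0  (stop)
So 64990/3839 = [16; 1, 13, 16, 17].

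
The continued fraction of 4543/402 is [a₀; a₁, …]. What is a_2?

4543 = 11·402 + 121   →  a_0 = 11
402 = 3·121 + 39   →  a_1 = 3
121 = 3·39 + 4   →  a_2 = 3

3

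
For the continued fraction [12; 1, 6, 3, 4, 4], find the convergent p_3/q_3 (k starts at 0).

Using pₖ = aₖpₖ₋₁ + pₖ₋₂, qₖ = aₖqₖ₋₁ + qₖ₋₂ (with p₋₁=1, p₋₂=0, q₋₁=0, q₋₂=1):
  k=0: a=12, p=12, q=1
  k=1: a=1, p=13, q=1
  k=2: a=6, p=90, q=7
  k=3: a=3, p=283, q=22

283/22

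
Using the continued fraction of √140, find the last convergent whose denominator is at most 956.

√140 = [11; 1, 4, 1, 22, …] (period length 4).
Convergents:
  p_0/q_0 = 11/1
  p_1/q_1 = 12/1
  p_2/q_2 = 59/5
  p_3/q_3 = 71/6
  p_4/q_4 = 1621/137
  p_5/q_5 = 1692/143
  p_6/q_6 = 8389/709
  p_7/q_7 = 10081/852
  p_8/q_8 = 230171/19453
q_7 = 852 ≤ 956 < 19453 = q_8, so the answer is 10081/852.

10081/852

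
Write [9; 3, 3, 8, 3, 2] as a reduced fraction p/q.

Using pₖ = aₖpₖ₋₁ + pₖ₋₂ and qₖ = aₖqₖ₋₁ + qₖ₋₂:
  k=0: a=9, p=9, q=1
  k=1: a=3, p=28, q=3
  k=2: a=3, p=93, q=10
  k=3: a=8, p=772, q=83
  k=4: a=3, p=2409, q=259
  k=5: a=2, p=5590, q=601

5590/601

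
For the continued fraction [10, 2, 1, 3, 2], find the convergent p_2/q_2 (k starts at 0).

Using pₖ = aₖpₖ₋₁ + pₖ₋₂, qₖ = aₖqₖ₋₁ + qₖ₋₂ (with p₋₁=1, p₋₂=0, q₋₁=0, q₋₂=1):
  k=0: a=10, p=10, q=1
  k=1: a=2, p=21, q=2
  k=2: a=1, p=31, q=3

31/3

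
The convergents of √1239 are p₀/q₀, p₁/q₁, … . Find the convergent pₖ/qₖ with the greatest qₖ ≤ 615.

12355/351

√1239 = [35; 5, 70, …] (period length 2).
Convergents:
  p_0/q_0 = 35/1
  p_1/q_1 = 176/5
  p_2/q_2 = 12355/351
  p_3/q_3 = 61951/1760
q_2 = 351 ≤ 615 < 1760 = q_3, so the answer is 12355/351.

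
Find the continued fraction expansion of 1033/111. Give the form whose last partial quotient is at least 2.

[9; 3, 3, 1, 3, 2]

1033 = 9·111 + 34
111 = 3·34 + 9
34 = 3·9 + 7
9 = 1·7 + 2
7 = 3·2 + 1
2 = 2·1 + 0  (stop)
So 1033/111 = [9; 3, 3, 1, 3, 2].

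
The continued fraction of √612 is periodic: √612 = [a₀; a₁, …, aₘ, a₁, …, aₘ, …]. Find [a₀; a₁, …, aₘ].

a₀ = ⌊√612⌋ = 24.
With m₀=0, d₀=1 and mₖ₊₁ = dₖaₖ − mₖ, dₖ₊₁ = (n − mₖ₊₁²)/dₖ, aₖ₊₁ = ⌊(a₀+mₖ₊₁)/dₖ₊₁⌋:
  k=1: m=24, d=36, a=1
  k=2: m=12, d=13, a=2
  k=3: m=14, d=32, a=1
  k=4: m=18, d=9, a=4
  k=5: m=18, d=32, a=1
  k=6: m=14, d=13, a=2
  k=7: m=12, d=36, a=1
  k=8: m=24, d=1, a=48
d=1 and a=2a₀=48 at k=8, so the next step gives (m, d) = (24, 36) again — its k=1 value — and the period has length 8.

[24; 1, 2, 1, 4, 1, 2, 1, 48]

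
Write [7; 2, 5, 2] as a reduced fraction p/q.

179/24

Using pₖ = aₖpₖ₋₁ + pₖ₋₂ and qₖ = aₖqₖ₋₁ + qₖ₋₂:
  k=0: a=7, p=7, q=1
  k=1: a=2, p=15, q=2
  k=2: a=5, p=82, q=11
  k=3: a=2, p=179, q=24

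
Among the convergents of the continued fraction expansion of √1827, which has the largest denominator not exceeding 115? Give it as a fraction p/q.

4830/113

√1827 = [42; 1, 2, 1, 8, 1, 2, 1, 84, …] (period length 8).
Convergents:
  p_0/q_0 = 42/1
  p_1/q_1 = 43/1
  p_2/q_2 = 128/3
  p_3/q_3 = 171/4
  p_4/q_4 = 1496/35
  p_5/q_5 = 1667/39
  p_6/q_6 = 4830/113
  p_7/q_7 = 6497/152
q_6 = 113 ≤ 115 < 152 = q_7, so the answer is 4830/113.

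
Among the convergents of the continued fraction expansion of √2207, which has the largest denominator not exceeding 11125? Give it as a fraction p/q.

√2207 = [46; 1, 45, 1, 92, …] (period length 4).
Convergents:
  p_0/q_0 = 46/1
  p_1/q_1 = 47/1
  p_2/q_2 = 2161/46
  p_3/q_3 = 2208/47
  p_4/q_4 = 205297/4370
  p_5/q_5 = 207505/4417
  p_6/q_6 = 9543022/203135
q_5 = 4417 ≤ 11125 < 203135 = q_6, so the answer is 207505/4417.

207505/4417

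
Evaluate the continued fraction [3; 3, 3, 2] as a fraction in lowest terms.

Fold from the inside: start with 2/1.
  3 + 1/2 = 7/2
  3 + 2/7 = 23/7
  3 + 7/23 = 76/23

76/23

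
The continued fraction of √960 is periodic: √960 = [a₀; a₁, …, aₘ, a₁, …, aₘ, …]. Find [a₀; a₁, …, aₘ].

[30; 1, 60]

a₀ = ⌊√960⌋ = 30.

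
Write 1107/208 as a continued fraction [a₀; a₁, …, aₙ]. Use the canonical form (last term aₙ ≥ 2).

1107 = 5×208 + 67
208 = 3×67 + 7
67 = 9×7 + 4
7 = 1×4 + 3
4 = 1×3 + 1
3 = 3×1 + 0  (stop)
So 1107/208 = [5; 3, 9, 1, 1, 3].

[5; 3, 9, 1, 1, 3]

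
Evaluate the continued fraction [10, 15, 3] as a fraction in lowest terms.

463/46

Using pₖ = aₖpₖ₋₁ + pₖ₋₂ and qₖ = aₖqₖ₋₁ + qₖ₋₂:
  k=0: a=10, p=10, q=1
  k=1: a=15, p=151, q=15
  k=2: a=3, p=463, q=46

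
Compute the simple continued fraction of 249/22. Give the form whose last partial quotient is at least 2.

249 = 11·22 + 7
22 = 3·7 + 1
7 = 7·1 + 0  (stop)
So 249/22 = [11; 3, 7].

[11; 3, 7]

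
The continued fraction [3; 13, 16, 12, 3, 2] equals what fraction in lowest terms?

Fold from the inside: start with 2/1.
  3 + 1/2 = 7/2
  12 + 2/7 = 86/7
  16 + 7/86 = 1383/86
  13 + 86/1383 = 18065/1383
  3 + 1383/18065 = 55578/18065

55578/18065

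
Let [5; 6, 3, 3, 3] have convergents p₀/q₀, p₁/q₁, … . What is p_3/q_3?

Using pₖ = aₖpₖ₋₁ + pₖ₋₂, qₖ = aₖqₖ₋₁ + qₖ₋₂ (with p₋₁=1, p₋₂=0, q₋₁=0, q₋₂=1):
  k=0: a=5, p=5, q=1
  k=1: a=6, p=31, q=6
  k=2: a=3, p=98, q=19
  k=3: a=3, p=325, q=63

325/63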